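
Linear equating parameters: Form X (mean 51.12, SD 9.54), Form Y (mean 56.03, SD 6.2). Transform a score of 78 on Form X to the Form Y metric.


slope = SD_Y / SD_X = 6.2 / 9.54 ~ 0.6499
intercept = mean_Y - slope * mean_X = 56.03 - (6.2 / 9.54) * 51.12 ~ 22.8074
Y = slope * X + intercept. To avoid rounding drift from the rounded slope/intercept, evaluate the equivalent form Y = mean_Y + SD_Y * (X - mean_X) / SD_X at full precision:
Y = 56.03 + 6.2 * (78 - 51.12) / 9.54
Y = 56.03 + 6.2 * 26.88 / 9.54
Y = 56.03 + 166.656 / 9.54
Y = 56.03 + 17.4692
Y = 73.4992

73.4992


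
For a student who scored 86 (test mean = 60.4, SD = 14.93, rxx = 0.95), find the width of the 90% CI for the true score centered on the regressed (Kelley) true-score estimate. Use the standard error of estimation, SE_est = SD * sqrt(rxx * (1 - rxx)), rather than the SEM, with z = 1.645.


True score estimate = 0.95*86 + 0.05*60.4 = 84.72
SE_est = SD * sqrt(rxx * (1 - rxx)) = 14.93 * sqrt(0.95 * 0.05) = 14.93 * sqrt(0.0475) = 3.253918
CI = T_est +/- z * SE_est, so width = 2 * z * SE_est = 2 * 1.645 * 3.253918
Width = 10.7054

10.7054


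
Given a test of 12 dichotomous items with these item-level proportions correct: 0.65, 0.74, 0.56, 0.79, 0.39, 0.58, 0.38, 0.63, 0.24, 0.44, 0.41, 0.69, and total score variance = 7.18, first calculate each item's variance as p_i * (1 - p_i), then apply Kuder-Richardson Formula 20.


For each item, compute p_i * q_i:
  Item 1: 0.65 * 0.35 = 0.2275
  Item 2: 0.74 * 0.26 = 0.1924
  Item 3: 0.56 * 0.44 = 0.2464
  Item 4: 0.79 * 0.21 = 0.1659
  Item 5: 0.39 * 0.61 = 0.2379
  Item 6: 0.58 * 0.42 = 0.2436
  Item 7: 0.38 * 0.62 = 0.2356
  Item 8: 0.63 * 0.37 = 0.2331
  Item 9: 0.24 * 0.76 = 0.1824
  Item 10: 0.44 * 0.56 = 0.2464
  Item 11: 0.41 * 0.59 = 0.2419
  Item 12: 0.69 * 0.31 = 0.2139
Sum(p_i * q_i) = 0.2275 + 0.1924 + 0.2464 + 0.1659 + 0.2379 + 0.2436 + 0.2356 + 0.2331 + 0.1824 + 0.2464 + 0.2419 + 0.2139 = 2.667
KR-20 = (k/(k-1)) * (1 - Sum(p_i*q_i) / Var_total)
= (12/11) * (1 - 2.667/7.18)
= 1.0909 * 0.6286
KR-20 = 0.6857

0.6857


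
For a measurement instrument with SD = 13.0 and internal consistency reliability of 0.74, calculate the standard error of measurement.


SEM = SD * sqrt(1 - rxx)
SEM = 13.0 * sqrt(1 - 0.74)
SEM = 13.0 * sqrt(0.26) = 13.0 * 0.509902
SEM = 6.6287

6.6287


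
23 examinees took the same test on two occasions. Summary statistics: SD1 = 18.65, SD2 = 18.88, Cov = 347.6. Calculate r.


r = cov(X,Y) / (SD_X * SD_Y)
r = 347.6 / (18.65 * 18.88)
r = 347.6 / 352.112
r = 0.9872

0.9872


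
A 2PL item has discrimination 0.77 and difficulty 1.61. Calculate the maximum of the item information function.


For 2PL, max info at theta = b = 1.61
I_max = a^2 / 4 = 0.77^2 / 4
= 0.5929 / 4
I_max = 0.1482

0.1482


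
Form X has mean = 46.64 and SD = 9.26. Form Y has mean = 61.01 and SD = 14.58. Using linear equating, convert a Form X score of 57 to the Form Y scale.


slope = SD_Y / SD_X = 14.58 / 9.26 ~ 1.5745
intercept = mean_Y - slope * mean_X = 61.01 - (14.58 / 9.26) * 46.64 ~ -12.4253
Y = slope * X + intercept. To avoid rounding drift from the rounded slope/intercept, evaluate the equivalent form Y = mean_Y + SD_Y * (X - mean_X) / SD_X at full precision:
Y = 61.01 + 14.58 * (57 - 46.64) / 9.26
Y = 61.01 + 14.58 * 10.36 / 9.26
Y = 61.01 + 151.0488 / 9.26
Y = 61.01 + 16.312
Y = 77.322

77.322


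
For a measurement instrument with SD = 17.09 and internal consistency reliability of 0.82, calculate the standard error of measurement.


SEM = SD * sqrt(1 - rxx)
SEM = 17.09 * sqrt(1 - 0.82)
SEM = 17.09 * sqrt(0.18) = 17.09 * 0.424264
SEM = 7.2507

7.2507


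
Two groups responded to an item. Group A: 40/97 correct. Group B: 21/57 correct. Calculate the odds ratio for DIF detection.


Odds_A = 40/57 = 0.7018
Odds_B = 21/36 = 0.5833
OR = Odds_A / Odds_B = 0.7018 / 0.5833
Exactly, OR = (40 * 36) / (57 * 21) = 1440 / 1197
OR = 1.203

1.203


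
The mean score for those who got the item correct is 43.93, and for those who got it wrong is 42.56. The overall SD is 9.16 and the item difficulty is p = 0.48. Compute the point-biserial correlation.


q = 1 - p = 0.52
rpb = ((M1 - M0) / SD) * sqrt(p * q)
rpb = ((43.93 - 42.56) / 9.16) * sqrt(0.48 * 0.52)
rpb = 0.0747

0.0747


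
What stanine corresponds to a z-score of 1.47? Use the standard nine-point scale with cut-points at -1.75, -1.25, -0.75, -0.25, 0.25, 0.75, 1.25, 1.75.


Stanine boundaries: [-1.75, -1.25, -0.75, -0.25, 0.25, 0.75, 1.25, 1.75]
z = 1.47
Check each boundary:
  z >= -1.75 -> could be stanine 2
  z >= -1.25 -> could be stanine 3
  z >= -0.75 -> could be stanine 4
  z >= -0.25 -> could be stanine 5
  z >= 0.25 -> could be stanine 6
  z >= 0.75 -> could be stanine 7
  z >= 1.25 -> could be stanine 8
  z < 1.75
Highest qualifying boundary gives stanine = 8

8


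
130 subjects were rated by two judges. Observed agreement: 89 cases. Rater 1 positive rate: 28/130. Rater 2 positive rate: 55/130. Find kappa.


P_o = 89/130 = 0.684615
P_e = (28*55 + 102*75) / 16900 = 0.543787
kappa = (P_o - P_e) / (1 - P_e)
kappa = (0.684615 - 0.543787) / (1 - 0.543787)
kappa = 0.3087

0.3087


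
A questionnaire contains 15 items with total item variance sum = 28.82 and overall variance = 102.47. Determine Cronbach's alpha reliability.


alpha = (k/(k-1)) * (1 - sum(si^2)/s_total^2)
= (15/14) * (1 - 28.82/102.47)
alpha = 0.7701

0.7701


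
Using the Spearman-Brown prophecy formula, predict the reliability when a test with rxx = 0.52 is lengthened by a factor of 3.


r_new = (n * rxx) / (1 + (n-1) * rxx)
r_new = (3 * 0.52) / (1 + 2 * 0.52)
r_new = 1.56 / 2.04
r_new = 0.7647

0.7647


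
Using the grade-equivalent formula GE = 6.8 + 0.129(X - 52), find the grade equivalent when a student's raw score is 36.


raw - median = 36 - 52 = -16
slope * diff = 0.129 * -16 = -2.064
GE = 6.8 + -2.064
GE = 4.736

4.736


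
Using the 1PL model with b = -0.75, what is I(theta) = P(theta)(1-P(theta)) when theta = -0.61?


P = 1/(1+exp(-(-0.61--0.75))) = 0.5349
I = P*(1-P) = 0.5349 * 0.4651
I = 0.2488

0.2488


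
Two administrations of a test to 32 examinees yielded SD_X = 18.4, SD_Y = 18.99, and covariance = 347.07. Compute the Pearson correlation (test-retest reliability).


r = cov(X,Y) / (SD_X * SD_Y)
r = 347.07 / (18.4 * 18.99)
r = 347.07 / 349.416
r = 0.9933

0.9933


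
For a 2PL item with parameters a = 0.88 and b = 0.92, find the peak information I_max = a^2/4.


For 2PL, max info at theta = b = 0.92
I_max = a^2 / 4 = 0.88^2 / 4
= 0.7744 / 4
I_max = 0.1936

0.1936


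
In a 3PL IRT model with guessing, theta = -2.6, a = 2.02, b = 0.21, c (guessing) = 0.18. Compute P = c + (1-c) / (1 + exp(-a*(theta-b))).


logit = 2.02*(-2.6 - 0.21) = -5.6762
P* = 1/(1 + exp(--5.6762)) = 0.0034
P = 0.18 + (1 - 0.18) * 0.0034
P = 0.1828

0.1828


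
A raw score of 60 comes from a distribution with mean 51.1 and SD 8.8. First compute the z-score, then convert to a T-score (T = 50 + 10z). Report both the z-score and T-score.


z = (X - mean) / SD = (60 - 51.1) / 8.8
z = 8.9 / 8.8
z = 1.0114
T-score = T = 50 + 10z
Carry z at full precision (z = 8.9 / 8.8) into the conversion:
T-score = 50 + 10 * (8.9 / 8.8) = 50 + 89 / 8.8
T-score = 50 + 10.1136
T-score = 60.1136

60.1136


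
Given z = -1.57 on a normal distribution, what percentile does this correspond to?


CDF(z) = 0.5 * (1 + erf(z/sqrt(2)))
erf(-1.1102) = -0.8836
CDF = 0.0582
Percentile rank = 0.0582 * 100 = 5.82

5.82


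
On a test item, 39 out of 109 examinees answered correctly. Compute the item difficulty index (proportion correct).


Item difficulty p = number correct / total examinees
p = 39 / 109
p = 0.3578

0.3578


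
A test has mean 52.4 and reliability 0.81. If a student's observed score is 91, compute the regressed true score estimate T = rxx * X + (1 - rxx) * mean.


T_est = rxx * X + (1 - rxx) * mean
T_est = 0.81 * 91 + 0.19 * 52.4
T_est = 73.71 + 9.956
T_est = 83.666

83.666


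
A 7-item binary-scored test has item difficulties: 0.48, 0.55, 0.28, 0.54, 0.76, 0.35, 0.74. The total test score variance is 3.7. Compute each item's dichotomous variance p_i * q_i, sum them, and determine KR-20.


For each item, compute p_i * q_i:
  Item 1: 0.48 * 0.52 = 0.2496
  Item 2: 0.55 * 0.45 = 0.2475
  Item 3: 0.28 * 0.72 = 0.2016
  Item 4: 0.54 * 0.46 = 0.2484
  Item 5: 0.76 * 0.24 = 0.1824
  Item 6: 0.35 * 0.65 = 0.2275
  Item 7: 0.74 * 0.26 = 0.1924
Sum(p_i * q_i) = 0.2496 + 0.2475 + 0.2016 + 0.2484 + 0.1824 + 0.2275 + 0.1924 = 1.5494
KR-20 = (k/(k-1)) * (1 - Sum(p_i*q_i) / Var_total)
= (7/6) * (1 - 1.5494/3.7)
= 1.1667 * 0.5812
KR-20 = 0.6781

0.6781


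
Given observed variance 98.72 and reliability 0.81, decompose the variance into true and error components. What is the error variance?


var_true = rxx * var_obs = 0.81 * 98.72 = 79.9632
var_error = var_obs - var_true
var_error = 98.72 - 79.9632
var_error = 18.7568

18.7568


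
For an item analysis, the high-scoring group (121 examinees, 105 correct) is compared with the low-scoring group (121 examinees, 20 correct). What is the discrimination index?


p_upper = 105/121 = 0.8678
p_lower = 20/121 = 0.1653
D = 0.8678 - 0.1653 = 0.7025

0.7025


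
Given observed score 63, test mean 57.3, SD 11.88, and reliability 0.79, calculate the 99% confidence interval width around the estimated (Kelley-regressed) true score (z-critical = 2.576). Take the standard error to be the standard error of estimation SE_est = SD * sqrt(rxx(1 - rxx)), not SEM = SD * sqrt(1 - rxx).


True score estimate = 0.79*63 + 0.21*57.3 = 61.803
SE_est = SD * sqrt(rxx * (1 - rxx)) = 11.88 * sqrt(0.79 * 0.21) = 11.88 * sqrt(0.1659) = 4.838822
CI = T_est +/- z * SE_est, so width = 2 * z * SE_est = 2 * 2.576 * 4.838822
Width = 24.9296

24.9296


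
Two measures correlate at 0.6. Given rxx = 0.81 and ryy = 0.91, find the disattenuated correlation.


r_corrected = rxy / sqrt(rxx * ryy)
= 0.6 / sqrt(0.81 * 0.91)
= 0.6 / sqrt(0.7371)
= 0.6 / 0.858545
r_corrected = 0.6989

0.6989


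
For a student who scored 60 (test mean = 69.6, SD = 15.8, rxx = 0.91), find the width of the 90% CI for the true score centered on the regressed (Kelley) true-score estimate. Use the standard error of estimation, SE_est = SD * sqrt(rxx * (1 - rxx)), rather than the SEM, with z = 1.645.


True score estimate = 0.91*60 + 0.09*69.6 = 60.864
SE_est = SD * sqrt(rxx * (1 - rxx)) = 15.8 * sqrt(0.91 * 0.09) = 15.8 * sqrt(0.0819) = 4.521672
CI = T_est +/- z * SE_est, so width = 2 * z * SE_est = 2 * 1.645 * 4.521672
Width = 14.8763

14.8763


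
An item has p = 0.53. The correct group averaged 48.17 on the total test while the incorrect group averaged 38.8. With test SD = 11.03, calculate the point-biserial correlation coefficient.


q = 1 - p = 0.47
rpb = ((M1 - M0) / SD) * sqrt(p * q)
rpb = ((48.17 - 38.8) / 11.03) * sqrt(0.53 * 0.47)
rpb = 0.424

0.424


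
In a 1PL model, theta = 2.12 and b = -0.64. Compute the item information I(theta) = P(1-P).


P = 1/(1+exp(-(2.12--0.64))) = 0.9405
I = P*(1-P) = 0.9405 * 0.0595
I = 0.056

0.056


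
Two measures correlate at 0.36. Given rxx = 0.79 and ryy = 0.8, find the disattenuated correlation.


r_corrected = rxy / sqrt(rxx * ryy)
= 0.36 / sqrt(0.79 * 0.8)
= 0.36 / sqrt(0.632)
= 0.36 / 0.794984
r_corrected = 0.4528

0.4528


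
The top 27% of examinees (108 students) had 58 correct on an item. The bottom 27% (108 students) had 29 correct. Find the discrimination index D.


p_upper = 58/108 = 0.537
p_lower = 29/108 = 0.2685
D = 0.537 - 0.2685 = 0.2685

0.2685


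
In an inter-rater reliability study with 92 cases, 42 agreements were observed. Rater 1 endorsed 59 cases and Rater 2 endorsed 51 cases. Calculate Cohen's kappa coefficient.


P_o = 42/92 = 0.456522
P_e = (59*51 + 33*41) / 8464 = 0.515359
kappa = (P_o - P_e) / (1 - P_e)
kappa = (0.456522 - 0.515359) / (1 - 0.515359)
kappa = -0.1214

-0.1214


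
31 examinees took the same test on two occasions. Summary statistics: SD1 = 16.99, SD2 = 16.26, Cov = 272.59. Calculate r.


r = cov(X,Y) / (SD_X * SD_Y)
r = 272.59 / (16.99 * 16.26)
r = 272.59 / 276.2574
r = 0.9867

0.9867


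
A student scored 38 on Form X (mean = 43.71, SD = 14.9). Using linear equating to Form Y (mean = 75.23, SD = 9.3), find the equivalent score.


slope = SD_Y / SD_X = 9.3 / 14.9 ~ 0.6242
intercept = mean_Y - slope * mean_X = 75.23 - (9.3 / 14.9) * 43.71 ~ 47.9479
Y = slope * X + intercept. To avoid rounding drift from the rounded slope/intercept, evaluate the equivalent form Y = mean_Y + SD_Y * (X - mean_X) / SD_X at full precision:
Y = 75.23 + 9.3 * (38 - 43.71) / 14.9
Y = 75.23 - 9.3 * 5.71 / 14.9
Y = 75.23 - 53.103 / 14.9
Y = 75.23 - 3.564
Y = 71.666

71.666


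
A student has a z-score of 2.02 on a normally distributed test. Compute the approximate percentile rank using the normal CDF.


CDF(z) = 0.5 * (1 + erf(z/sqrt(2)))
erf(1.4284) = 0.9566
CDF = 0.9783
Percentile rank = 0.9783 * 100 = 97.83

97.83


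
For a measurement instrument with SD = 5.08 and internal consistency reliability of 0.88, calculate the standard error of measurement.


SEM = SD * sqrt(1 - rxx)
SEM = 5.08 * sqrt(1 - 0.88)
SEM = 5.08 * sqrt(0.12) = 5.08 * 0.34641
SEM = 1.7598

1.7598


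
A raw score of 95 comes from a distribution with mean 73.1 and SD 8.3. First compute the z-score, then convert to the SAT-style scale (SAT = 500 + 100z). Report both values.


z = (X - mean) / SD = (95 - 73.1) / 8.3
z = 21.9 / 8.3
z = 2.6386
SAT-scale = SAT = 500 + 100z
Carry z at full precision (z = 21.9 / 8.3) into the conversion:
SAT-scale = 500 + 100 * (21.9 / 8.3) = 500 + 2190 / 8.3
SAT-scale = 500 + 263.8554
SAT-scale = 763.8554

763.8554


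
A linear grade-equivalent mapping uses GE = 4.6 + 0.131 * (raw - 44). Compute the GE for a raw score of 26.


raw - median = 26 - 44 = -18
slope * diff = 0.131 * -18 = -2.358
GE = 4.6 + -2.358
GE = 2.242

2.242


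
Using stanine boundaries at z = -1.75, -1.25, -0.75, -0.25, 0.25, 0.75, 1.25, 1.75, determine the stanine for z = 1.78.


Stanine boundaries: [-1.75, -1.25, -0.75, -0.25, 0.25, 0.75, 1.25, 1.75]
z = 1.78
Check each boundary:
  z >= -1.75 -> could be stanine 2
  z >= -1.25 -> could be stanine 3
  z >= -0.75 -> could be stanine 4
  z >= -0.25 -> could be stanine 5
  z >= 0.25 -> could be stanine 6
  z >= 0.75 -> could be stanine 7
  z >= 1.25 -> could be stanine 8
  z >= 1.75 -> could be stanine 9
Highest qualifying boundary gives stanine = 9

9


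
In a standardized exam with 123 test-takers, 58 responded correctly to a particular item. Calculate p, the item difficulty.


Item difficulty p = number correct / total examinees
p = 58 / 123
p = 0.4715

0.4715


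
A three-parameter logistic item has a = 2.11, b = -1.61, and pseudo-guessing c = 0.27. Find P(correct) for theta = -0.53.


logit = 2.11*(-0.53 - -1.61) = 2.2788
P* = 1/(1 + exp(-2.2788)) = 0.9071
P = 0.27 + (1 - 0.27) * 0.9071
P = 0.9322

0.9322


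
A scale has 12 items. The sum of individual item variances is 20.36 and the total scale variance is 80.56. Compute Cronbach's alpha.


alpha = (k/(k-1)) * (1 - sum(si^2)/s_total^2)
= (12/11) * (1 - 20.36/80.56)
alpha = 0.8152

0.8152


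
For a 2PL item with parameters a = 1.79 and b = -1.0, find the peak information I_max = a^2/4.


For 2PL, max info at theta = b = -1.0
I_max = a^2 / 4 = 1.79^2 / 4
= 3.2041 / 4
I_max = 0.801

0.801


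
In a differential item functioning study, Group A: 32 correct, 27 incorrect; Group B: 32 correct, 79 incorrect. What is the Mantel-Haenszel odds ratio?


Odds_A = 32/27 = 1.1852
Odds_B = 32/79 = 0.4051
OR = Odds_A / Odds_B = 1.1852 / 0.4051
Exactly, OR = (32 * 79) / (27 * 32) = 2528 / 864
OR = 2.9259

2.9259


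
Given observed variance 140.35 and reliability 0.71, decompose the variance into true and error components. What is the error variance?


var_true = rxx * var_obs = 0.71 * 140.35 = 99.6485
var_error = var_obs - var_true
var_error = 140.35 - 99.6485
var_error = 40.7015

40.7015


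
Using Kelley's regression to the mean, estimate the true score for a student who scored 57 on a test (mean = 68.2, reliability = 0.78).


T_est = rxx * X + (1 - rxx) * mean
T_est = 0.78 * 57 + 0.22 * 68.2
T_est = 44.46 + 15.004
T_est = 59.464

59.464


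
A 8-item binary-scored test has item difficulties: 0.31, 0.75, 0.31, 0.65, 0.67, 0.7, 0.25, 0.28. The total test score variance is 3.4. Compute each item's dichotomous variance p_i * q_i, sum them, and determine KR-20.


For each item, compute p_i * q_i:
  Item 1: 0.31 * 0.69 = 0.2139
  Item 2: 0.75 * 0.25 = 0.1875
  Item 3: 0.31 * 0.69 = 0.2139
  Item 4: 0.65 * 0.35 = 0.2275
  Item 5: 0.67 * 0.33 = 0.2211
  Item 6: 0.7 * 0.3 = 0.21
  Item 7: 0.25 * 0.75 = 0.1875
  Item 8: 0.28 * 0.72 = 0.2016
Sum(p_i * q_i) = 0.2139 + 0.1875 + 0.2139 + 0.2275 + 0.2211 + 0.21 + 0.1875 + 0.2016 = 1.663
KR-20 = (k/(k-1)) * (1 - Sum(p_i*q_i) / Var_total)
= (8/7) * (1 - 1.663/3.4)
= 1.1429 * 0.5109
KR-20 = 0.5839

0.5839


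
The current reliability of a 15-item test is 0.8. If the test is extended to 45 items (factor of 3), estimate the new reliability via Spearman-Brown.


r_new = (n * rxx) / (1 + (n-1) * rxx)
r_new = (3 * 0.8) / (1 + 2 * 0.8)
r_new = 2.4 / 2.6
r_new = 0.9231

0.9231


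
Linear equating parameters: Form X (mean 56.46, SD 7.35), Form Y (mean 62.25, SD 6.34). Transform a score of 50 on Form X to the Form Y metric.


slope = SD_Y / SD_X = 6.34 / 7.35 ~ 0.8626
intercept = mean_Y - slope * mean_X = 62.25 - (6.34 / 7.35) * 56.46 ~ 13.5484
Y = slope * X + intercept. To avoid rounding drift from the rounded slope/intercept, evaluate the equivalent form Y = mean_Y + SD_Y * (X - mean_X) / SD_X at full precision:
Y = 62.25 + 6.34 * (50 - 56.46) / 7.35
Y = 62.25 - 6.34 * 6.46 / 7.35
Y = 62.25 - 40.9564 / 7.35
Y = 62.25 - 5.5723
Y = 56.6777

56.6777


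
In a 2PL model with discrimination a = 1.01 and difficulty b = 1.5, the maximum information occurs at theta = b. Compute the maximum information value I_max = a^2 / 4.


For 2PL, max info at theta = b = 1.5
I_max = a^2 / 4 = 1.01^2 / 4
= 1.0201 / 4
I_max = 0.255

0.255


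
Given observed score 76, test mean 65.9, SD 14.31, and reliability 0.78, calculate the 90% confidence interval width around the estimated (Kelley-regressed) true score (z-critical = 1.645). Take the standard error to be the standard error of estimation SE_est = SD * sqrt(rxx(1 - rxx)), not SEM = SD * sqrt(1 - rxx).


True score estimate = 0.78*76 + 0.22*65.9 = 73.778
SE_est = SD * sqrt(rxx * (1 - rxx)) = 14.31 * sqrt(0.78 * 0.22) = 14.31 * sqrt(0.1716) = 5.927865
CI = T_est +/- z * SE_est, so width = 2 * z * SE_est = 2 * 1.645 * 5.927865
Width = 19.5027

19.5027


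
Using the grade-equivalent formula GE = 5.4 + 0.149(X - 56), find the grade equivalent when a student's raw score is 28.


raw - median = 28 - 56 = -28
slope * diff = 0.149 * -28 = -4.172
GE = 5.4 + -4.172
GE = 1.228

1.228


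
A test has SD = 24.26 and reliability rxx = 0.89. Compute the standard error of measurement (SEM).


SEM = SD * sqrt(1 - rxx)
SEM = 24.26 * sqrt(1 - 0.89)
SEM = 24.26 * sqrt(0.11) = 24.26 * 0.331662
SEM = 8.0461

8.0461


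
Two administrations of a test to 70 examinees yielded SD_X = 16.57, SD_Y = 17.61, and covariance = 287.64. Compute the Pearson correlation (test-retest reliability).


r = cov(X,Y) / (SD_X * SD_Y)
r = 287.64 / (16.57 * 17.61)
r = 287.64 / 291.7977
r = 0.9858

0.9858


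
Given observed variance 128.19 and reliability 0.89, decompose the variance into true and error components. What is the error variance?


var_true = rxx * var_obs = 0.89 * 128.19 = 114.0891
var_error = var_obs - var_true
var_error = 128.19 - 114.0891
var_error = 14.1009

14.1009


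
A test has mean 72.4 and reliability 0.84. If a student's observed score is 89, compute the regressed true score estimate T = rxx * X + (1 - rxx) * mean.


T_est = rxx * X + (1 - rxx) * mean
T_est = 0.84 * 89 + 0.16 * 72.4
T_est = 74.76 + 11.584
T_est = 86.344

86.344


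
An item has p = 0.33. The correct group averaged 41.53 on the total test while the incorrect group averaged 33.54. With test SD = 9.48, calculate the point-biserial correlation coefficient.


q = 1 - p = 0.67
rpb = ((M1 - M0) / SD) * sqrt(p * q)
rpb = ((41.53 - 33.54) / 9.48) * sqrt(0.33 * 0.67)
rpb = 0.3963

0.3963


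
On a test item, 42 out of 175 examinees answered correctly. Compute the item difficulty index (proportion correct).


Item difficulty p = number correct / total examinees
p = 42 / 175
p = 0.24

0.24


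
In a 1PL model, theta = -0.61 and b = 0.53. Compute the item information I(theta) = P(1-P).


P = 1/(1+exp(-(-0.61-0.53))) = 0.2423
I = P*(1-P) = 0.2423 * 0.7577
I = 0.1836

0.1836


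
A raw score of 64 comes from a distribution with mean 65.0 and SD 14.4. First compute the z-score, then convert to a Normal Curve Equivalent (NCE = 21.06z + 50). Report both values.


z = (X - mean) / SD = (64 - 65.0) / 14.4
z = -1.0 / 14.4
z = -0.0694
NCE = NCE = 21.06z + 50
Carry z at full precision (z = -1.0 / 14.4) into the conversion:
NCE = 21.06 * (-1.0 / 14.4) + 50 = -21.06 / 14.4 + 50
NCE = -1.4625 + 50
NCE = 48.5375

48.5375


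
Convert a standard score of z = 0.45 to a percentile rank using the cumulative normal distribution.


CDF(z) = 0.5 * (1 + erf(z/sqrt(2)))
erf(0.3182) = 0.3473
CDF = 0.6736
Percentile rank = 0.6736 * 100 = 67.36

67.36


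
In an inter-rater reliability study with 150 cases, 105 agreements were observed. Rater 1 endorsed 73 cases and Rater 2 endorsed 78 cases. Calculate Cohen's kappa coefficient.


P_o = 105/150 = 0.7
P_e = (73*78 + 77*72) / 22500 = 0.499467
kappa = (P_o - P_e) / (1 - P_e)
kappa = (0.7 - 0.499467) / (1 - 0.499467)
kappa = 0.4006

0.4006


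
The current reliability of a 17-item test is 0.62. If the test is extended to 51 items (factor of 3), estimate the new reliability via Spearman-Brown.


r_new = (n * rxx) / (1 + (n-1) * rxx)
r_new = (3 * 0.62) / (1 + 2 * 0.62)
r_new = 1.86 / 2.24
r_new = 0.8304

0.8304


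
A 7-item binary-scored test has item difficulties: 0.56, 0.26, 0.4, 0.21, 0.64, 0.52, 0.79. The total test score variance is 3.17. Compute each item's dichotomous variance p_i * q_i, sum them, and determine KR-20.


For each item, compute p_i * q_i:
  Item 1: 0.56 * 0.44 = 0.2464
  Item 2: 0.26 * 0.74 = 0.1924
  Item 3: 0.4 * 0.6 = 0.24
  Item 4: 0.21 * 0.79 = 0.1659
  Item 5: 0.64 * 0.36 = 0.2304
  Item 6: 0.52 * 0.48 = 0.2496
  Item 7: 0.79 * 0.21 = 0.1659
Sum(p_i * q_i) = 0.2464 + 0.1924 + 0.24 + 0.1659 + 0.2304 + 0.2496 + 0.1659 = 1.4906
KR-20 = (k/(k-1)) * (1 - Sum(p_i*q_i) / Var_total)
= (7/6) * (1 - 1.4906/3.17)
= 1.1667 * 0.5298
KR-20 = 0.6181

0.6181


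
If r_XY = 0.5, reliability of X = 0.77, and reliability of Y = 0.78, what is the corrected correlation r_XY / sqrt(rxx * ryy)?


r_corrected = rxy / sqrt(rxx * ryy)
= 0.5 / sqrt(0.77 * 0.78)
= 0.5 / sqrt(0.6006)
= 0.5 / 0.774984
r_corrected = 0.6452

0.6452


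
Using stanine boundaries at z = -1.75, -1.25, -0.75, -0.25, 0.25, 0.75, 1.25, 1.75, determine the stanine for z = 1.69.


Stanine boundaries: [-1.75, -1.25, -0.75, -0.25, 0.25, 0.75, 1.25, 1.75]
z = 1.69
Check each boundary:
  z >= -1.75 -> could be stanine 2
  z >= -1.25 -> could be stanine 3
  z >= -0.75 -> could be stanine 4
  z >= -0.25 -> could be stanine 5
  z >= 0.25 -> could be stanine 6
  z >= 0.75 -> could be stanine 7
  z >= 1.25 -> could be stanine 8
  z < 1.75
Highest qualifying boundary gives stanine = 8

8


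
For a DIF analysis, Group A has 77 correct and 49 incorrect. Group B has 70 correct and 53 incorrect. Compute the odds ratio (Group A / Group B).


Odds_A = 77/49 = 1.5714
Odds_B = 70/53 = 1.3208
OR = Odds_A / Odds_B = 1.5714 / 1.3208
Exactly, OR = (77 * 53) / (49 * 70) = 4081 / 3430
OR = 1.1898

1.1898


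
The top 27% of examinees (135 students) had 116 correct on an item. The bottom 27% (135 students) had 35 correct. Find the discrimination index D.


p_upper = 116/135 = 0.8593
p_lower = 35/135 = 0.2593
D = 0.8593 - 0.2593 = 0.6

0.6


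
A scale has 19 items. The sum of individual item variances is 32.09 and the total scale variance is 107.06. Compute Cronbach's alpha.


alpha = (k/(k-1)) * (1 - sum(si^2)/s_total^2)
= (19/18) * (1 - 32.09/107.06)
alpha = 0.7392

0.7392


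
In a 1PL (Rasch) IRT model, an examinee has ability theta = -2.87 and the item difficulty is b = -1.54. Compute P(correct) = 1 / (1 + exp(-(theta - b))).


theta - b = -2.87 - -1.54 = -1.33
exp(-(theta - b)) = exp(1.33) = 3.781
P = 1 / (1 + 3.781)
P = 0.2092

0.2092


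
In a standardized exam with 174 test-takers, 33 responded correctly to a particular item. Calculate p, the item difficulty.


Item difficulty p = number correct / total examinees
p = 33 / 174
p = 0.1897

0.1897


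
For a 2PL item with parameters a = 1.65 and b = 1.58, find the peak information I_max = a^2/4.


For 2PL, max info at theta = b = 1.58
I_max = a^2 / 4 = 1.65^2 / 4
= 2.7225 / 4
I_max = 0.6806

0.6806


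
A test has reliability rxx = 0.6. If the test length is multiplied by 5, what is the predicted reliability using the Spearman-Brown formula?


r_new = (n * rxx) / (1 + (n-1) * rxx)
r_new = (5 * 0.6) / (1 + 4 * 0.6)
r_new = 3.0 / 3.4
r_new = 0.8824

0.8824


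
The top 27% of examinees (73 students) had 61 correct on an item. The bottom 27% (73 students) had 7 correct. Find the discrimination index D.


p_upper = 61/73 = 0.8356
p_lower = 7/73 = 0.0959
D = 0.8356 - 0.0959 = 0.7397

0.7397


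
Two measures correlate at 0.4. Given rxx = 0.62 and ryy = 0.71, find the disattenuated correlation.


r_corrected = rxy / sqrt(rxx * ryy)
= 0.4 / sqrt(0.62 * 0.71)
= 0.4 / sqrt(0.4402)
= 0.4 / 0.663476
r_corrected = 0.6029

0.6029


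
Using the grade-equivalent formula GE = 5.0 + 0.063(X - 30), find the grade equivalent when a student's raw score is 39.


raw - median = 39 - 30 = 9
slope * diff = 0.063 * 9 = 0.567
GE = 5.0 + 0.567
GE = 5.567

5.567


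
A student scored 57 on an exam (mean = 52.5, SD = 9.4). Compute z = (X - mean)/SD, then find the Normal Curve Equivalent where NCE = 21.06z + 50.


z = (X - mean) / SD = (57 - 52.5) / 9.4
z = 4.5 / 9.4
z = 0.4787
NCE = NCE = 21.06z + 50
Carry z at full precision (z = 4.5 / 9.4) into the conversion:
NCE = 21.06 * (4.5 / 9.4) + 50 = 94.77 / 9.4 + 50
NCE = 10.0819 + 50
NCE = 60.0819

60.0819


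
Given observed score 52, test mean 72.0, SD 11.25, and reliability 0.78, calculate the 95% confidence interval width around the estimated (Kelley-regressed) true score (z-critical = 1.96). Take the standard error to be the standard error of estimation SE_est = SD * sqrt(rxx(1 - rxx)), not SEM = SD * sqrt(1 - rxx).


True score estimate = 0.78*52 + 0.22*72.0 = 56.4
SE_est = SD * sqrt(rxx * (1 - rxx)) = 11.25 * sqrt(0.78 * 0.22) = 11.25 * sqrt(0.1716) = 4.660271
CI = T_est +/- z * SE_est, so width = 2 * z * SE_est = 2 * 1.96 * 4.660271
Width = 18.2683

18.2683


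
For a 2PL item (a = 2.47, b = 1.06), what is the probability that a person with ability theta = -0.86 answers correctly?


a*(theta - b) = 2.47 * (-0.86 - 1.06) = -4.7424
exp(--4.7424) = 114.7092
P = 1 / (1 + 114.7092)
P = 0.0086

0.0086


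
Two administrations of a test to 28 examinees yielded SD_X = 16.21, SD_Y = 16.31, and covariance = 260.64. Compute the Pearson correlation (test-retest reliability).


r = cov(X,Y) / (SD_X * SD_Y)
r = 260.64 / (16.21 * 16.31)
r = 260.64 / 264.3851
r = 0.9858

0.9858


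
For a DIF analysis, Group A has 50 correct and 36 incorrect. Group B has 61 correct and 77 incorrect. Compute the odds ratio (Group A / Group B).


Odds_A = 50/36 = 1.3889
Odds_B = 61/77 = 0.7922
OR = Odds_A / Odds_B = 1.3889 / 0.7922
Exactly, OR = (50 * 77) / (36 * 61) = 3850 / 2196
OR = 1.7532

1.7532


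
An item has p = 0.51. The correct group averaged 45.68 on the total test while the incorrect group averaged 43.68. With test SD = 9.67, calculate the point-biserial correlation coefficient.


q = 1 - p = 0.49
rpb = ((M1 - M0) / SD) * sqrt(p * q)
rpb = ((45.68 - 43.68) / 9.67) * sqrt(0.51 * 0.49)
rpb = 0.1034

0.1034


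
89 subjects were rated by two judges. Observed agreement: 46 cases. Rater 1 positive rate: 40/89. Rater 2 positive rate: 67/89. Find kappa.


P_o = 46/89 = 0.516854
P_e = (40*67 + 49*22) / 7921 = 0.474435
kappa = (P_o - P_e) / (1 - P_e)
kappa = (0.516854 - 0.474435) / (1 - 0.474435)
kappa = 0.0807

0.0807


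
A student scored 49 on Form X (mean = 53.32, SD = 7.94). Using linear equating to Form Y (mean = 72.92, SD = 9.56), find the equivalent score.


slope = SD_Y / SD_X = 9.56 / 7.94 ~ 1.204
intercept = mean_Y - slope * mean_X = 72.92 - (9.56 / 7.94) * 53.32 ~ 8.7211
Y = slope * X + intercept. To avoid rounding drift from the rounded slope/intercept, evaluate the equivalent form Y = mean_Y + SD_Y * (X - mean_X) / SD_X at full precision:
Y = 72.92 + 9.56 * (49 - 53.32) / 7.94
Y = 72.92 - 9.56 * 4.32 / 7.94
Y = 72.92 - 41.2992 / 7.94
Y = 72.92 - 5.2014
Y = 67.7186

67.7186


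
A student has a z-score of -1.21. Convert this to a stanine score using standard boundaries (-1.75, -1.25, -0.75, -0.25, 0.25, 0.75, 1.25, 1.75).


Stanine boundaries: [-1.75, -1.25, -0.75, -0.25, 0.25, 0.75, 1.25, 1.75]
z = -1.21
Check each boundary:
  z >= -1.75 -> could be stanine 2
  z >= -1.25 -> could be stanine 3
  z < -0.75
  z < -0.25
  z < 0.25
  z < 0.75
  z < 1.25
  z < 1.75
Highest qualifying boundary gives stanine = 3

3


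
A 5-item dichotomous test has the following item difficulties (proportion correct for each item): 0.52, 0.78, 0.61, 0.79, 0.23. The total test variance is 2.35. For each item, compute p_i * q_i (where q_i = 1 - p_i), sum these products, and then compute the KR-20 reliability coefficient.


For each item, compute p_i * q_i:
  Item 1: 0.52 * 0.48 = 0.2496
  Item 2: 0.78 * 0.22 = 0.1716
  Item 3: 0.61 * 0.39 = 0.2379
  Item 4: 0.79 * 0.21 = 0.1659
  Item 5: 0.23 * 0.77 = 0.1771
Sum(p_i * q_i) = 0.2496 + 0.1716 + 0.2379 + 0.1659 + 0.1771 = 1.0021
KR-20 = (k/(k-1)) * (1 - Sum(p_i*q_i) / Var_total)
= (5/4) * (1 - 1.0021/2.35)
= 1.25 * 0.5736
KR-20 = 0.717

0.717


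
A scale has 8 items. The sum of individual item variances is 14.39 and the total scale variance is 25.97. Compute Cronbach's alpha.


alpha = (k/(k-1)) * (1 - sum(si^2)/s_total^2)
= (8/7) * (1 - 14.39/25.97)
alpha = 0.5096

0.5096


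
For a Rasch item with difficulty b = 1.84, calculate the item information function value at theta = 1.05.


P = 1/(1+exp(-(1.05-1.84))) = 0.3122
I = P*(1-P) = 0.3122 * 0.6878
I = 0.2147

0.2147


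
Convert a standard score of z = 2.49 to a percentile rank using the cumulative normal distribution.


CDF(z) = 0.5 * (1 + erf(z/sqrt(2)))
erf(1.7607) = 0.9872
CDF = 0.9936
Percentile rank = 0.9936 * 100 = 99.36

99.36


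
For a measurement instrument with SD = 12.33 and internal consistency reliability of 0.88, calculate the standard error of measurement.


SEM = SD * sqrt(1 - rxx)
SEM = 12.33 * sqrt(1 - 0.88)
SEM = 12.33 * sqrt(0.12) = 12.33 * 0.34641
SEM = 4.2712

4.2712


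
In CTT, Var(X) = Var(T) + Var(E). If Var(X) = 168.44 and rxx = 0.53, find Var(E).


var_true = rxx * var_obs = 0.53 * 168.44 = 89.2732
var_error = var_obs - var_true
var_error = 168.44 - 89.2732
var_error = 79.1668

79.1668


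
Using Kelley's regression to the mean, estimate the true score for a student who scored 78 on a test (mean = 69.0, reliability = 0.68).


T_est = rxx * X + (1 - rxx) * mean
T_est = 0.68 * 78 + 0.32 * 69.0
T_est = 53.04 + 22.08
T_est = 75.12

75.12


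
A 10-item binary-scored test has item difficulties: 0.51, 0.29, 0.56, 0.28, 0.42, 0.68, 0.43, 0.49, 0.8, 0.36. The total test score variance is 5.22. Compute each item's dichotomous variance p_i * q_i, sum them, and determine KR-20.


For each item, compute p_i * q_i:
  Item 1: 0.51 * 0.49 = 0.2499
  Item 2: 0.29 * 0.71 = 0.2059
  Item 3: 0.56 * 0.44 = 0.2464
  Item 4: 0.28 * 0.72 = 0.2016
  Item 5: 0.42 * 0.58 = 0.2436
  Item 6: 0.68 * 0.32 = 0.2176
  Item 7: 0.43 * 0.57 = 0.2451
  Item 8: 0.49 * 0.51 = 0.2499
  Item 9: 0.8 * 0.2 = 0.16
  Item 10: 0.36 * 0.64 = 0.2304
Sum(p_i * q_i) = 0.2499 + 0.2059 + 0.2464 + 0.2016 + 0.2436 + 0.2176 + 0.2451 + 0.2499 + 0.16 + 0.2304 = 2.2504
KR-20 = (k/(k-1)) * (1 - Sum(p_i*q_i) / Var_total)
= (10/9) * (1 - 2.2504/5.22)
= 1.1111 * 0.5689
KR-20 = 0.6321

0.6321


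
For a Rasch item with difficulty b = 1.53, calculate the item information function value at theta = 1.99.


P = 1/(1+exp(-(1.99-1.53))) = 0.613
I = P*(1-P) = 0.613 * 0.387
I = 0.2372

0.2372


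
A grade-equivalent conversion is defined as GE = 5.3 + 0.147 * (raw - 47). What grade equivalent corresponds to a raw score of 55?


raw - median = 55 - 47 = 8
slope * diff = 0.147 * 8 = 1.176
GE = 5.3 + 1.176
GE = 6.476

6.476


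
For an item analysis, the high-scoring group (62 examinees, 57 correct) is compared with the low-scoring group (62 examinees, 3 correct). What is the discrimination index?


p_upper = 57/62 = 0.9194
p_lower = 3/62 = 0.0484
D = 0.9194 - 0.0484 = 0.871

0.871


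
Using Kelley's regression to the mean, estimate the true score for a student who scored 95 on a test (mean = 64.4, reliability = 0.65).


T_est = rxx * X + (1 - rxx) * mean
T_est = 0.65 * 95 + 0.35 * 64.4
T_est = 61.75 + 22.54
T_est = 84.29

84.29


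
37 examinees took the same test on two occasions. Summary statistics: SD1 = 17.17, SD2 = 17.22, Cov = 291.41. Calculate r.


r = cov(X,Y) / (SD_X * SD_Y)
r = 291.41 / (17.17 * 17.22)
r = 291.41 / 295.6674
r = 0.9856

0.9856


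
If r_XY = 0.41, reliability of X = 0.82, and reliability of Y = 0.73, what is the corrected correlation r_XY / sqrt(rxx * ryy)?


r_corrected = rxy / sqrt(rxx * ryy)
= 0.41 / sqrt(0.82 * 0.73)
= 0.41 / sqrt(0.5986)
= 0.41 / 0.773692
r_corrected = 0.5299

0.5299


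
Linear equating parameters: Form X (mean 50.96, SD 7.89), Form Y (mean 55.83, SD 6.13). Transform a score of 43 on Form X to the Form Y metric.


slope = SD_Y / SD_X = 6.13 / 7.89 ~ 0.7769
intercept = mean_Y - slope * mean_X = 55.83 - (6.13 / 7.89) * 50.96 ~ 16.2375
Y = slope * X + intercept. To avoid rounding drift from the rounded slope/intercept, evaluate the equivalent form Y = mean_Y + SD_Y * (X - mean_X) / SD_X at full precision:
Y = 55.83 + 6.13 * (43 - 50.96) / 7.89
Y = 55.83 - 6.13 * 7.96 / 7.89
Y = 55.83 - 48.7948 / 7.89
Y = 55.83 - 6.1844
Y = 49.6456

49.6456


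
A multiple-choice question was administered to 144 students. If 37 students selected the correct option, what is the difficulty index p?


Item difficulty p = number correct / total examinees
p = 37 / 144
p = 0.2569

0.2569


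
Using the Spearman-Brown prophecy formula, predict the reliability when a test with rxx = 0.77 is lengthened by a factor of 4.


r_new = (n * rxx) / (1 + (n-1) * rxx)
r_new = (4 * 0.77) / (1 + 3 * 0.77)
r_new = 3.08 / 3.31
r_new = 0.9305

0.9305


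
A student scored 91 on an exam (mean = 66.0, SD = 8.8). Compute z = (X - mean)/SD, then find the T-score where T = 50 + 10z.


z = (X - mean) / SD = (91 - 66.0) / 8.8
z = 25.0 / 8.8
z = 2.8409
T-score = T = 50 + 10z
Carry z at full precision (z = 25.0 / 8.8) into the conversion:
T-score = 50 + 10 * (25.0 / 8.8) = 50 + 250 / 8.8
T-score = 50 + 28.4091
T-score = 78.4091

78.4091


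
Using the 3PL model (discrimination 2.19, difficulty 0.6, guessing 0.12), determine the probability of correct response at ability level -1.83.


logit = 2.19*(-1.83 - 0.6) = -5.3217
P* = 1/(1 + exp(--5.3217)) = 0.0049
P = 0.12 + (1 - 0.12) * 0.0049
P = 0.1243

0.1243


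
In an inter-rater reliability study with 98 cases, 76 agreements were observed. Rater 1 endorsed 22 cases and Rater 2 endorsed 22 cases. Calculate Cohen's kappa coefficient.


P_o = 76/98 = 0.77551
P_e = (22*22 + 76*76) / 9604 = 0.651812
kappa = (P_o - P_e) / (1 - P_e)
kappa = (0.77551 - 0.651812) / (1 - 0.651812)
kappa = 0.3553

0.3553


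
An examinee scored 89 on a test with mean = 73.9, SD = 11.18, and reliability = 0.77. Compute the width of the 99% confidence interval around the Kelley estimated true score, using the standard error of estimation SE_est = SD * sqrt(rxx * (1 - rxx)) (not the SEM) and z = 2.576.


True score estimate = 0.77*89 + 0.23*73.9 = 85.527
SE_est = SD * sqrt(rxx * (1 - rxx)) = 11.18 * sqrt(0.77 * 0.23) = 11.18 * sqrt(0.1771) = 4.704907
CI = T_est +/- z * SE_est, so width = 2 * z * SE_est = 2 * 2.576 * 4.704907
Width = 24.2397

24.2397


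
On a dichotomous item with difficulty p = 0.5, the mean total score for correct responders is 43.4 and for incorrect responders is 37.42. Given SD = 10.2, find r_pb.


q = 1 - p = 0.5
rpb = ((M1 - M0) / SD) * sqrt(p * q)
rpb = ((43.4 - 37.42) / 10.2) * sqrt(0.5 * 0.5)
rpb = 0.2931

0.2931


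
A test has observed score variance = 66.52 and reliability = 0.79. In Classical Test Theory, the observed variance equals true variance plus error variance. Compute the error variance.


var_true = rxx * var_obs = 0.79 * 66.52 = 52.5508
var_error = var_obs - var_true
var_error = 66.52 - 52.5508
var_error = 13.9692

13.9692


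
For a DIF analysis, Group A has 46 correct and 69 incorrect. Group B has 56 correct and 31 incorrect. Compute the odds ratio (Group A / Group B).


Odds_A = 46/69 = 0.6667
Odds_B = 56/31 = 1.8065
OR = Odds_A / Odds_B = 0.6667 / 1.8065
Exactly, OR = (46 * 31) / (69 * 56) = 1426 / 3864
OR = 0.369

0.369


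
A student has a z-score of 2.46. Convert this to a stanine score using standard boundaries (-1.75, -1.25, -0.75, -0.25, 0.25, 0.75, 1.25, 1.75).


Stanine boundaries: [-1.75, -1.25, -0.75, -0.25, 0.25, 0.75, 1.25, 1.75]
z = 2.46
Check each boundary:
  z >= -1.75 -> could be stanine 2
  z >= -1.25 -> could be stanine 3
  z >= -0.75 -> could be stanine 4
  z >= -0.25 -> could be stanine 5
  z >= 0.25 -> could be stanine 6
  z >= 0.75 -> could be stanine 7
  z >= 1.25 -> could be stanine 8
  z >= 1.75 -> could be stanine 9
Highest qualifying boundary gives stanine = 9

9


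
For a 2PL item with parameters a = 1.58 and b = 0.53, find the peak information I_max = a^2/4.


For 2PL, max info at theta = b = 0.53
I_max = a^2 / 4 = 1.58^2 / 4
= 2.4964 / 4
I_max = 0.6241

0.6241


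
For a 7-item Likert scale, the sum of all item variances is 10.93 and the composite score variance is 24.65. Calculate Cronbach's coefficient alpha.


alpha = (k/(k-1)) * (1 - sum(si^2)/s_total^2)
= (7/6) * (1 - 10.93/24.65)
alpha = 0.6494

0.6494


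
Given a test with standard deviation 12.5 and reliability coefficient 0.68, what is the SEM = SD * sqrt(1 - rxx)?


SEM = SD * sqrt(1 - rxx)
SEM = 12.5 * sqrt(1 - 0.68)
SEM = 12.5 * sqrt(0.32) = 12.5 * 0.565685
SEM = 7.0711

7.0711


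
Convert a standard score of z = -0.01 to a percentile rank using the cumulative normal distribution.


CDF(z) = 0.5 * (1 + erf(z/sqrt(2)))
erf(-0.0071) = -0.008
CDF = 0.496
Percentile rank = 0.496 * 100 = 49.6

49.6


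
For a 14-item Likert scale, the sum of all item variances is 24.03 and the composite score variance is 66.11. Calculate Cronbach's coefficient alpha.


alpha = (k/(k-1)) * (1 - sum(si^2)/s_total^2)
= (14/13) * (1 - 24.03/66.11)
alpha = 0.6855

0.6855


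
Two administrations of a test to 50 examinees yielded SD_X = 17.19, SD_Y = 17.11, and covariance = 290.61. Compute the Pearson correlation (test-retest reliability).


r = cov(X,Y) / (SD_X * SD_Y)
r = 290.61 / (17.19 * 17.11)
r = 290.61 / 294.1209
r = 0.9881

0.9881


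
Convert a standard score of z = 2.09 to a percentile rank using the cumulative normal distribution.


CDF(z) = 0.5 * (1 + erf(z/sqrt(2)))
erf(1.4779) = 0.9634
CDF = 0.9817
Percentile rank = 0.9817 * 100 = 98.17

98.17


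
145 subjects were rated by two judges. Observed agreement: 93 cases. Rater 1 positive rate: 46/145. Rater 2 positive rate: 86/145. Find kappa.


P_o = 93/145 = 0.641379
P_e = (46*86 + 99*59) / 21025 = 0.465969
kappa = (P_o - P_e) / (1 - P_e)
kappa = (0.641379 - 0.465969) / (1 - 0.465969)
kappa = 0.3285

0.3285
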